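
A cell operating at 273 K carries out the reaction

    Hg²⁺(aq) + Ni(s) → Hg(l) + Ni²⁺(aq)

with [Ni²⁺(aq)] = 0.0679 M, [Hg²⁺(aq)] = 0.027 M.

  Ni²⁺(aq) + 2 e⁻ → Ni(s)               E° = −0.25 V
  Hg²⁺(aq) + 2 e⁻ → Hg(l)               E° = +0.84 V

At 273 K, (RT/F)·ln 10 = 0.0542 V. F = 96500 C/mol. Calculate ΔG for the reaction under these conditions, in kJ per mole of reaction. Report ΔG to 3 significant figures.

−208 kJ/mol

The standard cell potential is +0.84 − (−0.25) = +1.09 V, with n = 2 electrons in the balanced equation.
Q = [Ni²⁺(aq)] / [Hg²⁺(aq)] = 2.51, so log Q = 0.401 and E = +1.09 − (0.0542/2)(0.401) = +1.0791 V.
Finally ΔG = −nFE = −(2)(96500 C/mol)(+1.0791 V) = −208 kJ/mol.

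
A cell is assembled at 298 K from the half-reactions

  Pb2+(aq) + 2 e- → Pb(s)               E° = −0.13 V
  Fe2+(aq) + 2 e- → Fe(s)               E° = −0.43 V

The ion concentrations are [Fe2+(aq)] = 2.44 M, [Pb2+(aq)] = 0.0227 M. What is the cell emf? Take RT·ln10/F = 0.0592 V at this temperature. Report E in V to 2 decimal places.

Since E°(Pb²⁺/Pb) > E°(Fe²⁺/Fe), Pb²⁺/Pb serves as the cathode.
The standard potential is −0.13 − (−0.43) = +0.30 V and the balanced reaction transfers n = 2 electrons.
Balancing gives Pb2+(aq) + Fe(s) → Pb(s) + Fe2+(aq); hence Q = [Fe2+(aq)] / [Pb2+(aq)] = 107 (log Q = 2.031).
Applying E = E° − (RT ln10/nF)·log Q gives +0.30 − (0.0592/2)(2.031) = +0.24 V.

+0.24 V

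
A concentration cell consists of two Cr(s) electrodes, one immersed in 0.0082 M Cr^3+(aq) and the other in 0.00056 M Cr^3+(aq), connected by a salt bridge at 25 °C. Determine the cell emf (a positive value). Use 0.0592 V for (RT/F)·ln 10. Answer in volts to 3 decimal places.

0.023 V

For a concentration cell E°cell = 0, since both electrodes use the same couple.
The compartment with the higher Cr^3+(aq) concentration (0.0082 M) acts as the cathode; ions are reduced there and produced at the dilute (0.00056 M) anode.
With n = 3, Ecell = −(0.0592/3)·log([dilute]/[conc]) = −(0.0592/3)·log(0.00056/0.0082) = +0.023 V.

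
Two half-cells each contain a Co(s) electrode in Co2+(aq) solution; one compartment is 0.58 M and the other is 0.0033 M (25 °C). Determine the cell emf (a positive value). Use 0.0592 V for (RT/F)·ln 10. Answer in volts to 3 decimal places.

For a concentration cell E°cell = 0, since both electrodes use the same couple.
The compartment with the higher Co2+(aq) concentration (0.58 M) acts as the cathode; ions are reduced there and produced at the dilute (0.0033 M) anode.
With n = 2, Ecell = −(0.0592/2)·log([dilute]/[conc]) = −(0.0592/2)·log(0.0033/0.58) = +0.066 V.

0.066 V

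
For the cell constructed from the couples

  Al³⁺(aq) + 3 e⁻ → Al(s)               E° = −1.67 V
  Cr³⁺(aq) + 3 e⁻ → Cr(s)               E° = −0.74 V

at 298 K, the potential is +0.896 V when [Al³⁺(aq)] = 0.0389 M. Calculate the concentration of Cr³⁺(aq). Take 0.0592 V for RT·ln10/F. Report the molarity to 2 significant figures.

Cr³⁺/Cr is the cathode (higher E°); E°cell = −0.74 − (−1.67) = +0.93 V with n = 3.
Rearranging E = E° − (0.0592/n)·log Q gives log Q = 3(+0.93 − (+0.896))/0.0592 = 1.723.
Balancing electrons gives Cr³⁺(aq) + Al(s) → Cr(s) + Al³⁺(aq); thus Q = [Al³⁺(aq)] / [Cr³⁺(aq)].
Isolating [Cr³⁺(aq)] in Q = 10^{1.723} yields log [Cr³⁺(aq)] = −3.133, i.e. 0.00074 M.

0.00074 M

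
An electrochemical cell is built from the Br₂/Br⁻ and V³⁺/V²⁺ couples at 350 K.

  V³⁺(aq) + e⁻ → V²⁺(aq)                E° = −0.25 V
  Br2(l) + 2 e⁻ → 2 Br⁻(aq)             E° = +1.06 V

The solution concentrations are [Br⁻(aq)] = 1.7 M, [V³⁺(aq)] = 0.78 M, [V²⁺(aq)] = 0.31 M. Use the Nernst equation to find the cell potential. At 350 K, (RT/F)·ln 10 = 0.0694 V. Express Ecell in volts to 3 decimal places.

+1.266 V

The Br₂/Br⁻ couple has the more positive E°, so it is the cathode; V³⁺/V²⁺ is the anode.
The standard potential is +1.06 − (−0.25) = +1.31 V and the balanced reaction transfers n = 2 electrons.
For the overall reaction Br2(l) + 2 V²⁺(aq) → 2 Br⁻(aq) + 2 V³⁺(aq), Q = ([Br⁻(aq)]^2·[V³⁺(aq)]^2) / [V²⁺(aq)]^2 = 18.3, giving log Q = 1.262.
Applying E = E° − (RT ln10/nF)·log Q gives +1.31 − (0.0694/2)(1.262) = +1.266 V.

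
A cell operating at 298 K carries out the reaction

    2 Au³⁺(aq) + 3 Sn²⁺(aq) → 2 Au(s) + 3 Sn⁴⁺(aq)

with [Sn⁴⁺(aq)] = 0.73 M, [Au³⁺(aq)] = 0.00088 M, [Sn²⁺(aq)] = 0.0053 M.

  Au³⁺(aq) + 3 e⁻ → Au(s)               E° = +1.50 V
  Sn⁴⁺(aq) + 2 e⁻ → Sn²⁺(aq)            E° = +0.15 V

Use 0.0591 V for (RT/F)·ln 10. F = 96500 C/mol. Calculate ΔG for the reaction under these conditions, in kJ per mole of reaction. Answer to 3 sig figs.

The standard cell potential is +1.50 − (+0.15) = +1.35 V, with n = 6 electrons in the balanced equation.
Here Q = [Sn⁴⁺(aq)]^3 / ([Au³⁺(aq)]^2·[Sn²⁺(aq)]^3) = 3.37×10^12 (log Q = 12.528), giving E = +1.35 − (0.0591/6)·(12.528) = +1.2266 V.
Finally ΔG = −nFE = −(6)(96500 C/mol)(+1.2266 V) = −710 kJ/mol.

−710 kJ/mol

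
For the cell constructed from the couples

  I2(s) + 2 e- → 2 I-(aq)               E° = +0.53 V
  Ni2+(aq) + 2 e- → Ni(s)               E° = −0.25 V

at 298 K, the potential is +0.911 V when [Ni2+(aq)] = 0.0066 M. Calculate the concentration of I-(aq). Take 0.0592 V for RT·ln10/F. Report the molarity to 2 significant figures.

0.075 M

With I₂/I⁻ at the cathode and Ni²⁺/Ni at the anode, E°cell = +0.53 − (−0.25) = +0.78 V (n = 2).
Since E = E° − (0.0592/n)·log Q, log Q = n(E° − E)/0.0592 = −4.426.
Balancing electrons gives I2(s) + Ni(s) → 2 I-(aq) + Ni2+(aq); thus Q = [I-(aq)]^2·[Ni2+(aq)].
Solving for the unknown gives log [I-(aq)] = −1.123, so [I-(aq)] ≈ 0.075 M.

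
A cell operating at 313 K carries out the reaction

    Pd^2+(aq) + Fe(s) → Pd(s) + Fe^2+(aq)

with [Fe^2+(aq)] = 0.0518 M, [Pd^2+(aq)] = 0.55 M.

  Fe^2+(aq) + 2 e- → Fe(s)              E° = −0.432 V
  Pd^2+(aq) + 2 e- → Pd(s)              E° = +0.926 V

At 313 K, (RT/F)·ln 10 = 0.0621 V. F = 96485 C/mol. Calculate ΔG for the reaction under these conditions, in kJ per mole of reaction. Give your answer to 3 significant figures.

−268 kJ/mol

E°cell = +0.926 − (−0.432) = +1.358 V; the balanced reaction transfers n = 2 electrons.
The reaction quotient is [Fe^2+(aq)] / [Pd^2+(aq)] = 0.0942; by Nernst, E = +1.358 − (0.0621/2)(−1.026) = +1.3899 V.
Then ΔG = −nFE = −2 × 96485 × +1.3899 J/mol = −268 kJ/mol.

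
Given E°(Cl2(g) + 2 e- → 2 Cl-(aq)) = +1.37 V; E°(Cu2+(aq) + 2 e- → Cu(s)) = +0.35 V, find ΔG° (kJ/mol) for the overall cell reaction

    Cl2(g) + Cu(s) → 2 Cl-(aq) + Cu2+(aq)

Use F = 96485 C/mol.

−197 kJ/mol

In the reaction as written Cl2(g) is reduced, so the Cl₂/Cl⁻ couple is the cathode and Cu²⁺/Cu is the anode.
E°cell = +1.37 − (+0.35) = +1.02 V; balancing electrons gives n = 2.
ΔG° = −nFE°cell = −(2)(96485)(+1.02) J/mol = −197 kJ/mol.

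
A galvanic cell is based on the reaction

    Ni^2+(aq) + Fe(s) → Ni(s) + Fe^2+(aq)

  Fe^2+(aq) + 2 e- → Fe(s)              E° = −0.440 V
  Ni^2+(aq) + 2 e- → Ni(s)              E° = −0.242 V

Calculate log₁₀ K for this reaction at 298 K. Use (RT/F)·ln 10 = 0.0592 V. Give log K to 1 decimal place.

log K = 6.7

The Ni²⁺/Ni couple is reduced (cathode); E°cell = −0.242 − (−0.440) = +0.198 V with n = 2.
At equilibrium E = 0, so log K = nE°cell / 0.0592 = (2)(+0.198) / 0.0592 = 6.7.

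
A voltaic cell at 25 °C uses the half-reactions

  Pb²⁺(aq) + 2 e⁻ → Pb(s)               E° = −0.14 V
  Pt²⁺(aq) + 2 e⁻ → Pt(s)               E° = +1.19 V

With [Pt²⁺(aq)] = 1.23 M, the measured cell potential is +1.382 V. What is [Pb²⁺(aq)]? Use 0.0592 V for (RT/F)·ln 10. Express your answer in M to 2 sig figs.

0.022 M

Pt²⁺/Pt is the cathode (higher E°); E°cell = +1.19 − (−0.14) = +1.33 V with n = 2.
Rearranging E = E° − (0.0592/n)·log Q gives log Q = 2(+1.33 − (+1.382))/0.0592 = −1.757.
The balanced reaction is Pt²⁺(aq) + Pb(s) → Pt(s) + Pb²⁺(aq), so Q = [Pb²⁺(aq)] / [Pt²⁺(aq)].
Isolating [Pb²⁺(aq)] in Q = 10^{−1.757} yields log [Pb²⁺(aq)] = −1.667, i.e. 0.022 M.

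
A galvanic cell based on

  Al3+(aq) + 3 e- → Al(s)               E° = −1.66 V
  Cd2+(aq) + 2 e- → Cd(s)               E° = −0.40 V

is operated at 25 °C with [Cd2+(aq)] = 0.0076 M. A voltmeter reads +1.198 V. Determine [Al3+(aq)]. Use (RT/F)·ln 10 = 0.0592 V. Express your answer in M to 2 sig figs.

The Cd²⁺/Cd couple has the larger reduction potential, so it is the cathode: E°cell = −0.40 − (−1.66) = +1.26 V and n = 6.
From the Nernst equation, log Q = n(E° − E)/0.0592 = 6·(+1.26 − (+1.198))/0.0592 = 6.284.
Balancing electrons gives 3 Cd2+(aq) + 2 Al(s) → 3 Cd(s) + 2 Al3+(aq); thus Q = [Al3+(aq)]^2 / [Cd2+(aq)]^3.
Solving for the unknown gives log [Al3+(aq)] = −0.037, so [Al3+(aq)] ≈ 0.92 M.

0.92 M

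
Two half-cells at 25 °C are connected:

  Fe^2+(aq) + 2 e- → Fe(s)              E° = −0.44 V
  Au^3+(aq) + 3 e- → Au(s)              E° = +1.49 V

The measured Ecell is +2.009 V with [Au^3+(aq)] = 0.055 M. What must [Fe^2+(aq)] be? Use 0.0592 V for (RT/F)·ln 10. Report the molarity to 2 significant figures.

0.00031 M

With Au³⁺/Au at the cathode and Fe²⁺/Fe at the anode, E°cell = +1.49 − (−0.44) = +1.93 V (n = 6).
Rearranging E = E° − (0.0592/n)·log Q gives log Q = 6(+1.93 − (+2.009))/0.0592 = −8.007.
Balancing electrons gives 2 Au^3+(aq) + 3 Fe(s) → 2 Au(s) + 3 Fe^2+(aq); thus Q = [Fe^2+(aq)]^3 / [Au^3+(aq)]^2.
Isolating [Fe^2+(aq)] in Q = 10^{−8.007} yields log [Fe^2+(aq)] = −3.509, i.e. 0.00031 M.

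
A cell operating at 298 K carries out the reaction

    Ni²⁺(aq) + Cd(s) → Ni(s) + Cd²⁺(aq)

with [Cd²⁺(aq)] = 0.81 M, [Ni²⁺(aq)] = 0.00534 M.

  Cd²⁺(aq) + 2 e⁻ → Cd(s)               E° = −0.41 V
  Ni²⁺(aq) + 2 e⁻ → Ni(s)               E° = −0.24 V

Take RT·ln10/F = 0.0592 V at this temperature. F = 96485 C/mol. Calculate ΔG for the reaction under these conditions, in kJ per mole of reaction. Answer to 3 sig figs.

−20.3 kJ/mol

The standard cell potential is −0.24 − (−0.41) = +0.17 V, with n = 2 electrons in the balanced equation.
Q = [Cd²⁺(aq)] / [Ni²⁺(aq)] = 152, so log Q = 2.181 and E = +0.17 − (0.0592/2)(2.181) = +0.1054 V.
ΔG = −nFE = −(2)(96485)(+0.1054) J/mol = −20.3 kJ/mol.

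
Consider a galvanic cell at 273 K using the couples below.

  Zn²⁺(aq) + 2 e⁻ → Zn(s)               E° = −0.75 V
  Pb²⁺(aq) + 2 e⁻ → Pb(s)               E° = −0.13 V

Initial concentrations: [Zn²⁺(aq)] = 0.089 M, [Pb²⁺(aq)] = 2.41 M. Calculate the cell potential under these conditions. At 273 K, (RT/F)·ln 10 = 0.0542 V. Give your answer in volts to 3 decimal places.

+0.659 V

Since E°(Pb²⁺/Pb) > E°(Zn²⁺/Zn), Pb²⁺/Pb serves as the cathode.
The standard potential is −0.13 − (−0.75) = +0.62 V and the balanced reaction transfers n = 2 electrons.
For the overall reaction Pb²⁺(aq) + Zn(s) → Pb(s) + Zn²⁺(aq), Q = [Zn²⁺(aq)] / [Pb²⁺(aq)] = 0.0369, giving log Q = −1.433.
E = E° − (0.0542/n)·log Q = +0.62 − (0.0542/2)(−1.433) = +0.659 V.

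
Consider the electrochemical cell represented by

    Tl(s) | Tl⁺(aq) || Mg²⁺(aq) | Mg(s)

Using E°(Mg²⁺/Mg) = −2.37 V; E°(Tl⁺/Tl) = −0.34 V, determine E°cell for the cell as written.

−2.03 V

By convention the left-hand electrode in cell notation is the anode (oxidation) and the right-hand electrode is the cathode (reduction).
E°cell = E°(right) − E°(left) = −2.37 − (−0.34) = −2.03 V.
The negative sign shows that, as written, the cell would require an external voltage to drive the reaction.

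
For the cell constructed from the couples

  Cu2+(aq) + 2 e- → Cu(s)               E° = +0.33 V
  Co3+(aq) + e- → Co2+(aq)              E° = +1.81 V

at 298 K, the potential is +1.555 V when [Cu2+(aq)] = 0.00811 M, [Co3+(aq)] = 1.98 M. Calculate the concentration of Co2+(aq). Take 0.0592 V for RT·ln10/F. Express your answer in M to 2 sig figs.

The Co³⁺/Co²⁺ couple has the larger reduction potential, so it is the cathode: E°cell = +1.81 − (+0.33) = +1.48 V and n = 2.
From the Nernst equation, log Q = n(E° − E)/0.0592 = 2·(+1.48 − (+1.555))/0.0592 = −2.534.
Balancing electrons gives 2 Co3+(aq) + Cu(s) → 2 Co2+(aq) + Cu2+(aq); thus Q = ([Co2+(aq)]^2·[Cu2+(aq)]) / [Co3+(aq)]^2.
Substituting the known concentrations and solving, log [Co2+(aq)] = 0.075 and [Co2+(aq)] = 1.2 M.

1.2 M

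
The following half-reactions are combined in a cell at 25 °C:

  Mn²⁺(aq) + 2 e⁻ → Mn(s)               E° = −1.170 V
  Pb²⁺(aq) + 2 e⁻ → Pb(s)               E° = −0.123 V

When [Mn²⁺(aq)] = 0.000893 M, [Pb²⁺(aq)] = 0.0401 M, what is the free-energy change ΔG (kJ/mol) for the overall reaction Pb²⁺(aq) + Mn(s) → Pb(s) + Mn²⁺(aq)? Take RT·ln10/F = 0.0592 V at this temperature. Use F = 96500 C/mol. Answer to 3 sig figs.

−212 kJ/mol

With Pb²⁺/Pb reduced at the cathode, E°cell = −0.123 − (−1.170) = +1.047 V and n = 2.
Here Q = [Mn²⁺(aq)] / [Pb²⁺(aq)] = 0.0223 (log Q = −1.652), giving E = +1.047 − (0.0592/2)·(−1.652) = +1.0959 V.
Finally ΔG = −nFE = −(2)(96500 C/mol)(+1.0959 V) = −212 kJ/mol.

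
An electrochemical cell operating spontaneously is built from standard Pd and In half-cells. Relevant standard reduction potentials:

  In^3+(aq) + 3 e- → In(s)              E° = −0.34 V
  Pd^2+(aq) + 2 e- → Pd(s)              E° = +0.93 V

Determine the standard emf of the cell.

The Pd²⁺/Pd couple has the higher E°, so Pd ion is reduced (cathode) and In is oxidized (anode).
E°cell = E°(cathode) − E°(anode) = +0.93 − (−0.34) = +1.27 V.

+1.27 V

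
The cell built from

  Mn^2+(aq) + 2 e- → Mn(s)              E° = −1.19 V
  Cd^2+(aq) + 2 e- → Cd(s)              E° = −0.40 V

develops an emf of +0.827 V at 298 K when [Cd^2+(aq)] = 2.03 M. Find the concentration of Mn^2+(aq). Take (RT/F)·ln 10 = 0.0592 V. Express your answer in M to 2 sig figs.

0.11 M

Cd²⁺/Cd is the cathode (higher E°); E°cell = −0.40 − (−1.19) = +0.79 V with n = 2.
From the Nernst equation, log Q = n(E° − E)/0.0592 = 2·(+0.79 − (+0.827))/0.0592 = −1.250.
The balanced reaction is Cd^2+(aq) + Mn(s) → Cd(s) + Mn^2+(aq), so Q = [Mn^2+(aq)] / [Cd^2+(aq)].
Substituting the known concentrations and solving, log [Mn^2+(aq)] = −0.943 and [Mn^2+(aq)] = 0.11 M.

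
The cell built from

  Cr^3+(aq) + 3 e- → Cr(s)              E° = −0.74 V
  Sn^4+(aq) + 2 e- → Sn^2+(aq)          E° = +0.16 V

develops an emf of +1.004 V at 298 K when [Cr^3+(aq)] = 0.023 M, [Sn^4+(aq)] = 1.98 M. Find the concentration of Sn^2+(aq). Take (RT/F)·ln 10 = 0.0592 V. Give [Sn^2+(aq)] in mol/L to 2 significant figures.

The Sn⁴⁺/Sn²⁺ couple has the larger reduction potential, so it is the cathode: E°cell = +0.16 − (−0.74) = +0.90 V and n = 6.
Since E = E° − (0.0592/n)·log Q, log Q = n(E° − E)/0.0592 = −10.541.
Balancing electrons gives 3 Sn^4+(aq) + 2 Cr(s) → 3 Sn^2+(aq) + 2 Cr^3+(aq); thus Q = ([Sn^2+(aq)]^3·[Cr^3+(aq)]^2) / [Sn^4+(aq)]^3.
Solving for the unknown gives log [Sn^2+(aq)] = −2.125, so [Sn^2+(aq)] ≈ 0.0075 M.

0.0075 M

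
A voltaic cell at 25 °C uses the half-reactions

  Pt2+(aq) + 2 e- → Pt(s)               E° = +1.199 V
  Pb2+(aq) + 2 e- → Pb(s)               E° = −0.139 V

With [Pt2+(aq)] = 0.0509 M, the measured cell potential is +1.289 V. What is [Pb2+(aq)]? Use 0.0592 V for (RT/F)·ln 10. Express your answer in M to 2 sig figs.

2.3 M

Pt²⁺/Pt is the cathode (higher E°); E°cell = +1.199 − (−0.139) = +1.338 V with n = 2.
From the Nernst equation, log Q = n(E° − E)/0.0592 = 2·(+1.338 − (+1.289))/0.0592 = 1.655.
Balancing electrons gives Pt2+(aq) + Pb(s) → Pt(s) + Pb2+(aq); thus Q = [Pb2+(aq)] / [Pt2+(aq)].
Solving for the unknown gives log [Pb2+(aq)] = 0.362, so [Pb2+(aq)] ≈ 2.3 M.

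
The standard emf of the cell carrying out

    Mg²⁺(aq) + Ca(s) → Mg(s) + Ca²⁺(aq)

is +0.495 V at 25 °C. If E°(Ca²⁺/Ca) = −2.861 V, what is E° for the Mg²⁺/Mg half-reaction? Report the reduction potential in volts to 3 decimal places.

In the reaction as written the Mg²⁺/Mg couple is reduced (cathode) and Ca²⁺/Ca is oxidized (anode), so E°cell = E°(Mg²⁺/Mg) − E°(Ca²⁺/Ca).
E°(Mg²⁺/Mg) = E°cell + E°(anode) = +0.495 + (−2.861) = −2.366 V.

−2.366 V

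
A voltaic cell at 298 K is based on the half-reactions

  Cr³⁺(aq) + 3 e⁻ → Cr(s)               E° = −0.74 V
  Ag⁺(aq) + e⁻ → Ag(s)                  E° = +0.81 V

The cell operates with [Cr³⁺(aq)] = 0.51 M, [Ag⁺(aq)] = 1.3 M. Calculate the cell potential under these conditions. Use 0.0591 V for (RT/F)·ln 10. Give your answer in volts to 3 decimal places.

+1.562 V

The Ag⁺/Ag couple has the more positive E°, so it is the cathode; Cr³⁺/Cr is the anode.
E°cell = E°cat − E°an = +0.81 − (−0.74) = +1.55 V; n = 3.
For the overall reaction 3 Ag⁺(aq) + Cr(s) → 3 Ag(s) + Cr³⁺(aq), Q = [Cr³⁺(aq)] / [Ag⁺(aq)]^3 = 0.232, giving log Q = −0.634.
Applying E = E° − (RT ln10/nF)·log Q gives +1.55 − (0.0591/3)(−0.634) = +1.562 V.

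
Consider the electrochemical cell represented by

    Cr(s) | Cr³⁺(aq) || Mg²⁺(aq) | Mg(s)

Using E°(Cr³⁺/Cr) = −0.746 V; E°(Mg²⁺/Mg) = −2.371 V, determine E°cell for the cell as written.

−1.625 V

By convention the left-hand electrode in cell notation is the anode (oxidation) and the right-hand electrode is the cathode (reduction).
E°cell = E°(right) − E°(left) = −2.371 − (−0.746) = −1.625 V.
The negative sign shows that, as written, the cell would require an external voltage to drive the reaction.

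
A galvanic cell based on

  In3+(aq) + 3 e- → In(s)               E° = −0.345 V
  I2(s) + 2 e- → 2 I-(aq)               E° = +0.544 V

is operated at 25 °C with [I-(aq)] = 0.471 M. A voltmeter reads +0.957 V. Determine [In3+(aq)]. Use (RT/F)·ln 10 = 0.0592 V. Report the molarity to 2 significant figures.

0.0034 M

The I₂/I⁻ couple has the larger reduction potential, so it is the cathode: E°cell = +0.544 − (−0.345) = +0.889 V and n = 6.
From the Nernst equation, log Q = n(E° − E)/0.0592 = 6·(+0.889 − (+0.957))/0.0592 = −6.892.
For 3 I2(s) + 2 In(s) → 6 I-(aq) + 2 In3+(aq), the reaction quotient is Q = [I-(aq)]^6·[In3+(aq)]^2.
Solving for the unknown gives log [In3+(aq)] = −2.465, so [In3+(aq)] ≈ 0.0034 M.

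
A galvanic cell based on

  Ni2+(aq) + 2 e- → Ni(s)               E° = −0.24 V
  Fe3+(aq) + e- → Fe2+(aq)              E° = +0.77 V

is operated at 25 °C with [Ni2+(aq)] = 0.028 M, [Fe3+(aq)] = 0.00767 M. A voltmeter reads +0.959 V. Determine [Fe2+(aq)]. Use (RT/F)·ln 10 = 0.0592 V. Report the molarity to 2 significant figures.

Fe³⁺/Fe²⁺ is the cathode (higher E°); E°cell = +0.77 − (−0.24) = +1.01 V with n = 2.
Since E = E° − (0.0592/n)·log Q, log Q = n(E° − E)/0.0592 = 1.723.
The balanced reaction is 2 Fe3+(aq) + Ni(s) → 2 Fe2+(aq) + Ni2+(aq), so Q = ([Fe2+(aq)]^2·[Ni2+(aq)]) / [Fe3+(aq)]^2.
Solving for the unknown gives log [Fe2+(aq)] = −0.477, so [Fe2+(aq)] ≈ 0.33 M.

0.33 M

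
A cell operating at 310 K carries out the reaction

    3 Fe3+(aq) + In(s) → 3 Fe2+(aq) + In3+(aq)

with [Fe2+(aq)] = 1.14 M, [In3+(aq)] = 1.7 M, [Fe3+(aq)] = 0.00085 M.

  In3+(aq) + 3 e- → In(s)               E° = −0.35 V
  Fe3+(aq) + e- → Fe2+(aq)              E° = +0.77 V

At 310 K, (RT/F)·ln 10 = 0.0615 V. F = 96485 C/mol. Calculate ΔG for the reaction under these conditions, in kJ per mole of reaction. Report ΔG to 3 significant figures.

−267 kJ/mol

E°cell = +0.77 − (−0.35) = +1.12 V; the balanced reaction transfers n = 3 electrons.
Here Q = ([Fe2+(aq)]^3·[In3+(aq)]) / [Fe3+(aq)]^3 = 4.1×10^9 (log Q = 9.613), giving E = +1.12 − (0.0615/3)·(9.613) = +0.9229 V.
ΔG = −nFE = −(3)(96485)(+0.9229) J/mol = −267 kJ/mol.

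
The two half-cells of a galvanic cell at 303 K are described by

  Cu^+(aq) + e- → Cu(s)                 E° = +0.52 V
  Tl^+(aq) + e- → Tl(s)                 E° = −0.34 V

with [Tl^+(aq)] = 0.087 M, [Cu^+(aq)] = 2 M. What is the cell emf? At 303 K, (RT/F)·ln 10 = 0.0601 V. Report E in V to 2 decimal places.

+0.94 V

Cu⁺/Cu is reduced (cathode, E° = +0.52 V) and Tl⁺/Tl is oxidized (anode).
E°cell = E°cat − E°an = +0.52 − (−0.34) = +0.86 V; n = 1.
The balanced reaction is Cu^+(aq) + Tl(s) → Cu(s) + Tl^+(aq), so Q = [Tl^+(aq)] / [Cu^+(aq)] = 0.0435 and log Q = −1.362.
Applying E = E° − (RT ln10/nF)·log Q gives +0.86 − (0.0601/1)(−1.362) = +0.94 V.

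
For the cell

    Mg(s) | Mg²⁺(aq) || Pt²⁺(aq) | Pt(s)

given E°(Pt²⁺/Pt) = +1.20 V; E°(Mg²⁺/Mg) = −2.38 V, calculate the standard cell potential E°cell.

By convention the left-hand electrode in cell notation is the anode (oxidation) and the right-hand electrode is the cathode (reduction).
E°cell = E°(right) − E°(left) = +1.20 − (−2.38) = +3.58 V.

+3.58 V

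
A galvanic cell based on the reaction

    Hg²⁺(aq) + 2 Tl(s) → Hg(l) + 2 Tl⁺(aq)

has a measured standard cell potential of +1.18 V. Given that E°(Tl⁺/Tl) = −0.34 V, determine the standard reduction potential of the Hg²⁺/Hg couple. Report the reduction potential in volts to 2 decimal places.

+0.84 V

In the reaction as written the Hg²⁺/Hg couple is reduced (cathode) and Tl⁺/Tl is oxidized (anode), so E°cell = E°(Hg²⁺/Hg) − E°(Tl⁺/Tl).
E°(Hg²⁺/Hg) = E°cell + E°(anode) = +1.18 + (−0.34) = +0.84 V.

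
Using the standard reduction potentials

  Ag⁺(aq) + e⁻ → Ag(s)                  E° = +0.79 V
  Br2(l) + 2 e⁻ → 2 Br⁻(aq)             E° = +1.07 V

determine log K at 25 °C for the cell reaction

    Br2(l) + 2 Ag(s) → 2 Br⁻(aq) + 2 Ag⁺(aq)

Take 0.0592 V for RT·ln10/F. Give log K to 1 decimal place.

The Br₂/Br⁻ couple is reduced (cathode); E°cell = +1.07 − (+0.79) = +0.28 V with n = 2.
At equilibrium E = 0, so log K = nE°cell / 0.0592 = (2)(+0.28) / 0.0592 = 9.5.

log K = 9.5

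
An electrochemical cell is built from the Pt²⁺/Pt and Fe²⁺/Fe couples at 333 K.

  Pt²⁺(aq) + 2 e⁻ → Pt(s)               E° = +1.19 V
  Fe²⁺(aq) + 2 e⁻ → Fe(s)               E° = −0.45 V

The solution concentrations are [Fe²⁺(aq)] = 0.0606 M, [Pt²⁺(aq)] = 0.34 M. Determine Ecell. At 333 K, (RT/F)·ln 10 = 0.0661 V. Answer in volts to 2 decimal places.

+1.66 V

The Pt²⁺/Pt couple has the more positive E°, so it is the cathode; Fe²⁺/Fe is the anode.
E°cell = +1.19 − (−0.45) = +1.64 V, with n = 2 electrons transferred.
For the overall reaction Pt²⁺(aq) + Fe(s) → Pt(s) + Fe²⁺(aq), Q = [Fe²⁺(aq)] / [Pt²⁺(aq)] = 0.178, giving log Q = −0.749.
By the Nernst equation, E = +1.64 − (0.0661/2)·(−0.749) = +1.66 V.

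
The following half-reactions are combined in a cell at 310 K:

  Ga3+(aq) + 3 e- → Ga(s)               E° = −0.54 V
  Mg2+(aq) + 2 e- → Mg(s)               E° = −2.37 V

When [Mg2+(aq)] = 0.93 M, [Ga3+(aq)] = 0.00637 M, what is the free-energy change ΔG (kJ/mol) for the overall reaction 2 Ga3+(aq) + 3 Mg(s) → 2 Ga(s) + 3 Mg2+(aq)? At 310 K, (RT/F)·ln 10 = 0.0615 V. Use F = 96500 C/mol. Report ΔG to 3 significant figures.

−1030 kJ/mol

The standard cell potential is −0.54 − (−2.37) = +1.83 V, with n = 6 electrons in the balanced equation.
Q = [Mg2+(aq)]^3 / [Ga3+(aq)]^2 = 1.98×10^4, so log Q = 4.297 and E = +1.83 − (0.0615/6)(4.297) = +1.7860 V.
ΔG = −nFE = −(6)(96500)(+1.7860) J/mol = −1030 kJ/mol.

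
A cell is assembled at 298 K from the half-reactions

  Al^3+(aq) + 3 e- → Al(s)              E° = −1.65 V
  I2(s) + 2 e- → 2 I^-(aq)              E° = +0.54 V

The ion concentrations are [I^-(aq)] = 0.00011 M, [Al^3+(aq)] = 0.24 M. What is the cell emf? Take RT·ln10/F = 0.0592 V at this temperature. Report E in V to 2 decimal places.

The I₂/I⁻ couple has the more positive E°, so it is the cathode; Al³⁺/Al is the anode.
E°cell = E°cat − E°an = +0.54 − (−1.65) = +2.19 V; n = 6.
For the overall reaction 3 I2(s) + 2 Al(s) → 6 I^-(aq) + 2 Al^3+(aq), Q = [I^-(aq)]^6·[Al^3+(aq)]^2 = 1.02×10^−25, giving log Q = −24.991.
E = E° − (0.0592/n)·log Q = +2.19 − (0.0592/6)(−24.991) = +2.44 V.

+2.44 V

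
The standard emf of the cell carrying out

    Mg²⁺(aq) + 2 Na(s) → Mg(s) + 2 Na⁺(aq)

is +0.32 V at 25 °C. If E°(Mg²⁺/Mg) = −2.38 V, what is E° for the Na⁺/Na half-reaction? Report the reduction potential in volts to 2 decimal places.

In the reaction as written the Mg²⁺/Mg couple is reduced (cathode) and Na⁺/Na is oxidized (anode), so E°cell = E°(Mg²⁺/Mg) − E°(Na⁺/Na).
E°(Na⁺/Na) = E°(cathode) − E°cell = −2.38 − (+0.32) = −2.70 V.

−2.70 V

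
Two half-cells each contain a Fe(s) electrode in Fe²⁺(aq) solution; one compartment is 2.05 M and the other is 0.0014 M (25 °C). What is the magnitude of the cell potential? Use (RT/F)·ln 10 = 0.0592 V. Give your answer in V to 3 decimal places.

0.094 V

For a concentration cell E°cell = 0, since both electrodes use the same couple.
The compartment with the higher Fe²⁺(aq) concentration (2.05 M) acts as the cathode; ions are reduced there and produced at the dilute (0.0014 M) anode.
With n = 2, Ecell = −(0.0592/2)·log([dilute]/[conc]) = −(0.0592/2)·log(0.0014/2.05) = +0.094 V.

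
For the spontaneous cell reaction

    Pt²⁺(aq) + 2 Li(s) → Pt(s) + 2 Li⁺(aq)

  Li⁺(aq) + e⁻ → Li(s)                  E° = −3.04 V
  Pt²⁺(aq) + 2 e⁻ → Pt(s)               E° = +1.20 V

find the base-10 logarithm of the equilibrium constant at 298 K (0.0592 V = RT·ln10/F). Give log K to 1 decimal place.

The Pt²⁺/Pt couple is reduced (cathode); E°cell = +1.20 − (−3.04) = +4.24 V with n = 2.
At equilibrium E = 0, so log K = nE°cell / 0.0592 = (2)(+4.24) / 0.0592 = 143.2.

log K = 143.2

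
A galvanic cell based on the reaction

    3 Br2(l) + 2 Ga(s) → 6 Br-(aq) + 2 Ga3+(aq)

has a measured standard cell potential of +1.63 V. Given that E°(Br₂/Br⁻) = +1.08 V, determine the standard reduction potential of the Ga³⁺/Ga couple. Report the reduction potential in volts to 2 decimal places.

−0.55 V

In the reaction as written the Br₂/Br⁻ couple is reduced (cathode) and Ga³⁺/Ga is oxidized (anode), so E°cell = E°(Br₂/Br⁻) − E°(Ga³⁺/Ga).
E°(Ga³⁺/Ga) = E°(cathode) − E°cell = +1.08 − (+1.63) = −0.55 V.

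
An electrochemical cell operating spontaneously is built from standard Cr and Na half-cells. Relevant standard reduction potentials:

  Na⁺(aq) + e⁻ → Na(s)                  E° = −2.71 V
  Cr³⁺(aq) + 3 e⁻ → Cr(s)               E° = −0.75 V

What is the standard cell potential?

+1.96 V

Of the two couples in this cell, the one with the more positive reduction potential is reduced at the cathode: here that is Cr³⁺/Cr (−0.75 V); Na⁺/Na (−2.71 V) is the anode.
E°cell = E°(cathode) − E°(anode) = −0.75 − (−2.71) = +1.96 V.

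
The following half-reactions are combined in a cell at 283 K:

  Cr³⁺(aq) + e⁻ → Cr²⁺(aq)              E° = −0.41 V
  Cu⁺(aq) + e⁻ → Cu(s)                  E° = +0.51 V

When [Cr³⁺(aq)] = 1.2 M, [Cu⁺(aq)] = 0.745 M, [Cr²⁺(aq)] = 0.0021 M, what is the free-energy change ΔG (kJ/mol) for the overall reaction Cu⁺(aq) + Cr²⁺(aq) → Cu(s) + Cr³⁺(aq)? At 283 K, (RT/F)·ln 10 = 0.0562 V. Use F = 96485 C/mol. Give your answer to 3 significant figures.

−73.1 kJ/mol

With Cu⁺/Cu reduced at the cathode, E°cell = +0.51 − (−0.41) = +0.92 V and n = 1.
The reaction quotient is [Cr³⁺(aq)] / ([Cu⁺(aq)]·[Cr²⁺(aq)]) = 767; by Nernst, E = +0.92 − (0.0562/1)(2.885) = +0.7579 V.
Finally ΔG = −nFE = −(1)(96485 C/mol)(+0.7579 V) = −73.1 kJ/mol.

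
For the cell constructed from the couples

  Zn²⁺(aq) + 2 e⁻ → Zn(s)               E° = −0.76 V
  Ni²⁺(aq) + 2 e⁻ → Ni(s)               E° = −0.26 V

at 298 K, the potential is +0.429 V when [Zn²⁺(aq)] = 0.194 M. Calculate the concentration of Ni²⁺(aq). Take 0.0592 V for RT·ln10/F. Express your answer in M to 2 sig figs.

Ni²⁺/Ni is the cathode (higher E°); E°cell = −0.26 − (−0.76) = +0.50 V with n = 2.
Since E = E° − (0.0592/n)·log Q, log Q = n(E° − E)/0.0592 = 2.399.
The balanced reaction is Ni²⁺(aq) + Zn(s) → Ni(s) + Zn²⁺(aq), so Q = [Zn²⁺(aq)] / [Ni²⁺(aq)].
Substituting the known concentrations and solving, log [Ni²⁺(aq)] = −3.111 and [Ni²⁺(aq)] = 0.00077 M.

0.00077 M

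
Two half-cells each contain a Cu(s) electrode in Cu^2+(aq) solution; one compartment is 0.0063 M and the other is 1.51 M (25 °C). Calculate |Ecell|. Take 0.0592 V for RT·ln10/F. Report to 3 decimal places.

For a concentration cell E°cell = 0, since both electrodes use the same couple.
The compartment with the higher Cu^2+(aq) concentration (1.51 M) acts as the cathode; ions are reduced there and produced at the dilute (0.0063 M) anode.
With n = 2, Ecell = −(0.0592/2)·log([dilute]/[conc]) = −(0.0592/2)·log(0.0063/1.51) = +0.070 V.

0.070 V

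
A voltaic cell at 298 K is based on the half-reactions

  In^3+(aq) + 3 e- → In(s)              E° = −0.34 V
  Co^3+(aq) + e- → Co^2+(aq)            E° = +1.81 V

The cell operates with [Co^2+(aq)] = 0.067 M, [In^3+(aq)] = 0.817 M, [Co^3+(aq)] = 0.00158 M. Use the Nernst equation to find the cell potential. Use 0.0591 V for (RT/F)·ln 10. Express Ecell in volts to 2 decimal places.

Since E°(Co³⁺/Co²⁺) > E°(In³⁺/In), Co³⁺/Co²⁺ serves as the cathode.
The standard potential is +1.81 − (−0.34) = +2.15 V and the balanced reaction transfers n = 3 electrons.
Balancing gives 3 Co^3+(aq) + In(s) → 3 Co^2+(aq) + In^3+(aq); hence Q = ([Co^2+(aq)]^3·[In^3+(aq)]) / [Co^3+(aq)]^3 = 6.23×10^4 (log Q = 4.794).
By the Nernst equation, E = +2.15 − (0.0591/3)·(4.794) = +2.06 V.

+2.06 V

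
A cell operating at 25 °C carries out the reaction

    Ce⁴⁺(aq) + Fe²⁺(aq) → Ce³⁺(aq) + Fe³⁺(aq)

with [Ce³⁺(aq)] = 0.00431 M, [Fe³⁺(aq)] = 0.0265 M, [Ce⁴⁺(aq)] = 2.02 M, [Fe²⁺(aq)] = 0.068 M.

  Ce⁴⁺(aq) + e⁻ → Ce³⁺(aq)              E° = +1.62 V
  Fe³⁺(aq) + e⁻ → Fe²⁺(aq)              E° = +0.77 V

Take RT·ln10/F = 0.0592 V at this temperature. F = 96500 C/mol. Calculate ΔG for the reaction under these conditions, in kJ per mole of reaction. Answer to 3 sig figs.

−99.6 kJ/mol

The standard cell potential is +1.62 − (+0.77) = +0.85 V, with n = 1 electron in the balanced equation.
Here Q = ([Ce³⁺(aq)]·[Fe³⁺(aq)]) / ([Ce⁴⁺(aq)]·[Fe²⁺(aq)]) = 0.000832 (log Q = −3.080), giving E = +0.85 − (0.0592/1)·(−3.080) = +1.0323 V.
ΔG = −nFE = −(1)(96500)(+1.0323) J/mol = −99.6 kJ/mol.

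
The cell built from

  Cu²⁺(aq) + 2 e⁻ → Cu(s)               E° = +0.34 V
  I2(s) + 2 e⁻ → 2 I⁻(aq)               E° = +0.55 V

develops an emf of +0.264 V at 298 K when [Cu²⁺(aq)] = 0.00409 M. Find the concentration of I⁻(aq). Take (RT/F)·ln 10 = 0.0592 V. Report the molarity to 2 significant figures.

1.9 M

I₂/I⁻ is the cathode (higher E°); E°cell = +0.55 − (+0.34) = +0.21 V with n = 2.
Rearranging E = E° − (0.0592/n)·log Q gives log Q = 2(+0.21 − (+0.264))/0.0592 = −1.824.
Balancing electrons gives I2(s) + Cu(s) → 2 I⁻(aq) + Cu²⁺(aq); thus Q = [I⁻(aq)]^2·[Cu²⁺(aq)].
Solving for the unknown gives log [I⁻(aq)] = 0.282, so [I⁻(aq)] ≈ 1.9 M.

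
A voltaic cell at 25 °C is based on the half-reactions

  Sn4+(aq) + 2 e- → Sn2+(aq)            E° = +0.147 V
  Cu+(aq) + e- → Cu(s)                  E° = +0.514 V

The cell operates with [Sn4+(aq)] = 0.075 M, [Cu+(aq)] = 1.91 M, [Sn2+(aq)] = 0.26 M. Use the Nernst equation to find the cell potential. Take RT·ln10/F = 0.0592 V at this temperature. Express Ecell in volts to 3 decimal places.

Since E°(Cu⁺/Cu) > E°(Sn⁴⁺/Sn²⁺), Cu⁺/Cu serves as the cathode.
The standard potential is +0.514 − (+0.147) = +0.367 V and the balanced reaction transfers n = 2 electrons.
Balancing gives 2 Cu+(aq) + Sn2+(aq) → 2 Cu(s) + Sn4+(aq); hence Q = [Sn4+(aq)] / ([Cu+(aq)]^2·[Sn2+(aq)]) = 0.0791 (log Q = −1.102).
E = E° − (0.0592/n)·log Q = +0.367 − (0.0592/2)(−1.102) = +0.400 V.

+0.400 V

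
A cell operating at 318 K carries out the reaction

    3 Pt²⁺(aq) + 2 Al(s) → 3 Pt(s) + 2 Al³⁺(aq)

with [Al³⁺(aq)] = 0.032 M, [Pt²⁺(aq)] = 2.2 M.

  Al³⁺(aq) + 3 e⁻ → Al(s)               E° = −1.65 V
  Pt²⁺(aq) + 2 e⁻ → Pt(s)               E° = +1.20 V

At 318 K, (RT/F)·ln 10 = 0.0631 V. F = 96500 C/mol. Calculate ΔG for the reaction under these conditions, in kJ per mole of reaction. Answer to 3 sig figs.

E°cell = +1.20 − (−1.65) = +2.85 V; the balanced reaction transfers n = 6 electrons.
Here Q = [Al³⁺(aq)]^2 / [Pt²⁺(aq)]^3 = 9.62×10^−5 (log Q = −4.017), giving E = +2.85 − (0.0631/6)·(−4.017) = +2.8922 V.
ΔG = −nFE = −(6)(96500)(+2.8922) J/mol = −1670 kJ/mol.

−1670 kJ/mol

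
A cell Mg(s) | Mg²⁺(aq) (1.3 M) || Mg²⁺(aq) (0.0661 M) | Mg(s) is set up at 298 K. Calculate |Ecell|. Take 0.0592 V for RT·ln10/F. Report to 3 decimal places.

For a concentration cell E°cell = 0, since both electrodes use the same couple.
The compartment with the higher Mg²⁺(aq) concentration (1.3 M) acts as the cathode; ions are reduced there and produced at the dilute (0.0661 M) anode.
With n = 2, Ecell = −(0.0592/2)·log([dilute]/[conc]) = −(0.0592/2)·log(0.0661/1.3) = +0.038 V.

0.038 V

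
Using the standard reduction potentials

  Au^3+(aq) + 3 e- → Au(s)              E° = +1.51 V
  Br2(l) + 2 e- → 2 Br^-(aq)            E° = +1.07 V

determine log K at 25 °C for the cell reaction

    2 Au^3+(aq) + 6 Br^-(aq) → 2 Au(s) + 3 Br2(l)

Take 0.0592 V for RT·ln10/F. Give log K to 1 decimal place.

log K = 44.6

The Au³⁺/Au couple is reduced (cathode); E°cell = +1.51 − (+1.07) = +0.44 V with n = 6.
At equilibrium E = 0, so log K = nE°cell / 0.0592 = (6)(+0.44) / 0.0592 = 44.6.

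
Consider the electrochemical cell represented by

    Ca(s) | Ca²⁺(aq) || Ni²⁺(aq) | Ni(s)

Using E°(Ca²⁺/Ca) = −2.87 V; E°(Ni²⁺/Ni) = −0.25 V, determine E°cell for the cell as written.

+2.62 V

By convention the left-hand electrode in cell notation is the anode (oxidation) and the right-hand electrode is the cathode (reduction).
E°cell = E°(right) − E°(left) = −0.25 − (−2.87) = +2.62 V.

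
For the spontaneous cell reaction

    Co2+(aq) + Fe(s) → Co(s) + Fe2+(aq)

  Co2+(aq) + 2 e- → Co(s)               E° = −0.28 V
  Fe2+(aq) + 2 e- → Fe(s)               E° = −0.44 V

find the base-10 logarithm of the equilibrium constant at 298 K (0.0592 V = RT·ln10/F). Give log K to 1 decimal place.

The Co²⁺/Co couple is reduced (cathode); E°cell = −0.28 − (−0.44) = +0.16 V with n = 2.
At equilibrium E = 0, so log K = nE°cell / 0.0592 = (2)(+0.16) / 0.0592 = 5.4.

log K = 5.4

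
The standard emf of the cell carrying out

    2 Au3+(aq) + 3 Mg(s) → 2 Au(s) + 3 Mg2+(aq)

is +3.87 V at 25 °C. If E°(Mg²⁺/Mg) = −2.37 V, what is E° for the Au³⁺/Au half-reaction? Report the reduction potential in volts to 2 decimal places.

In the reaction as written the Au³⁺/Au couple is reduced (cathode) and Mg²⁺/Mg is oxidized (anode), so E°cell = E°(Au³⁺/Au) − E°(Mg²⁺/Mg).
E°(Au³⁺/Au) = E°cell + E°(anode) = +3.87 + (−2.37) = +1.50 V.

+1.50 V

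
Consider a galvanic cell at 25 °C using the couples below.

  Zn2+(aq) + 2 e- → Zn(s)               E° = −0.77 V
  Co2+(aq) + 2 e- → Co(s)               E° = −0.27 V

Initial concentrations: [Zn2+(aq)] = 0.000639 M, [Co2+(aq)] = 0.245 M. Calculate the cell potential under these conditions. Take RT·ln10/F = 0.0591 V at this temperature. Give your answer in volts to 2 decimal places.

+0.58 V

The Co²⁺/Co couple has the more positive E°, so it is the cathode; Zn²⁺/Zn is the anode.
E°cell = E°cat − E°an = −0.27 − (−0.77) = +0.50 V; n = 2.
The balanced reaction is Co2+(aq) + Zn(s) → Co(s) + Zn2+(aq), so Q = [Zn2+(aq)] / [Co2+(aq)] = 0.00261 and log Q = −2.584.
By the Nernst equation, E = +0.50 − (0.0591/2)·(−2.584) = +0.58 V.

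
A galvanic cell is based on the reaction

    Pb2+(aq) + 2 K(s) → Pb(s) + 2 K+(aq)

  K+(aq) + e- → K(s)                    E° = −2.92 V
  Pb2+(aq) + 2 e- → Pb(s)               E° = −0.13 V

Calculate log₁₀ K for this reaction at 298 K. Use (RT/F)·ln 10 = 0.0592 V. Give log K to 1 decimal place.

log K = 94.3

The Pb²⁺/Pb couple is reduced (cathode); E°cell = −0.13 − (−2.92) = +2.79 V with n = 2.
At equilibrium E = 0, so log K = nE°cell / 0.0592 = (2)(+2.79) / 0.0592 = 94.3.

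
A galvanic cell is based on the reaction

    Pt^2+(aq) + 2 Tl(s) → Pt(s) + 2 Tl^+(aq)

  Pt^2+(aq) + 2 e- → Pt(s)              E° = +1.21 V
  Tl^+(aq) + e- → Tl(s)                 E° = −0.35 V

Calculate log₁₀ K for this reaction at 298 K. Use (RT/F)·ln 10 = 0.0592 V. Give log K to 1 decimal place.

log K = 52.7

The Pt²⁺/Pt couple is reduced (cathode); E°cell = +1.21 − (−0.35) = +1.56 V with n = 2.
At equilibrium E = 0, so log K = nE°cell / 0.0592 = (2)(+1.56) / 0.0592 = 52.7.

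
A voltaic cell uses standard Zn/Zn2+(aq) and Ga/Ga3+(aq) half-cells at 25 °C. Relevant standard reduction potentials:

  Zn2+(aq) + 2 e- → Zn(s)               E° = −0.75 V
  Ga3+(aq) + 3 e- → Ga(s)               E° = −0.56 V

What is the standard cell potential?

+0.19 V

Of the two couples in this cell, the one with the more positive reduction potential is reduced at the cathode: here that is Ga³⁺/Ga (−0.56 V); Zn²⁺/Zn (−0.75 V) is the anode.
E°cell = E°(cathode) − E°(anode) = −0.56 − (−0.75) = +0.19 V.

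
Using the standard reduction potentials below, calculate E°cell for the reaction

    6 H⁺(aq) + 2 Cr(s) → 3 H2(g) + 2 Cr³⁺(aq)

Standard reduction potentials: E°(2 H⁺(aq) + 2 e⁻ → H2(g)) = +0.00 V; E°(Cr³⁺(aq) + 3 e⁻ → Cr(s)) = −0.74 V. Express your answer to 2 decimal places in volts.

+0.74 V

H⁺(aq) gains electrons, so the 2H⁺/H₂ couple is the cathode; the Cr³⁺/Cr couple is the anode.
E°cell = E°(cathode) − E°(anode) = +0.00 − (−0.74) = +0.74 V.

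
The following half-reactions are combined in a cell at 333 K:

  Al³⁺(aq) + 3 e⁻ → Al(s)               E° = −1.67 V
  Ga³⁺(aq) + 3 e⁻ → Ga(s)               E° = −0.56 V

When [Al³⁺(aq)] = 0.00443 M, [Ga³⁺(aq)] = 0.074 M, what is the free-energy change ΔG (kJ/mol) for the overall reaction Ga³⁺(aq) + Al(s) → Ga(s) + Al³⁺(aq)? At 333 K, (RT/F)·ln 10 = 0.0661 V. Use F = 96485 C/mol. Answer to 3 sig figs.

−329 kJ/mol

The standard cell potential is −0.56 − (−1.67) = +1.11 V, with n = 3 electrons in the balanced equation.
Q = [Al³⁺(aq)] / [Ga³⁺(aq)] = 0.0599, so log Q = −1.223 and E = +1.11 − (0.0661/3)(−1.223) = +1.1369 V.
Finally ΔG = −nFE = −(3)(96485 C/mol)(+1.1369 V) = −329 kJ/mol.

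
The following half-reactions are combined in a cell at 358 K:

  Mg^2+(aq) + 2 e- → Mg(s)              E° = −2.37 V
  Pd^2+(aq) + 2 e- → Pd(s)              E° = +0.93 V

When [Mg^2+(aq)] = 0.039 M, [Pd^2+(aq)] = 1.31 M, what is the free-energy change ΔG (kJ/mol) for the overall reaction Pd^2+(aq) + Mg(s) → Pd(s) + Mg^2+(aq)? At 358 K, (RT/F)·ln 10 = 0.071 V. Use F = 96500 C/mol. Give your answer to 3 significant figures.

With Pd²⁺/Pd reduced at the cathode, E°cell = +0.93 − (−2.37) = +3.30 V and n = 2.
Q = [Mg^2+(aq)] / [Pd^2+(aq)] = 0.0298, so log Q = −1.526 and E = +3.30 − (0.071/2)(−1.526) = +3.3542 V.
Then ΔG = −nFE = −2 × 96500 × +3.3542 J/mol = −647 kJ/mol.

−647 kJ/mol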